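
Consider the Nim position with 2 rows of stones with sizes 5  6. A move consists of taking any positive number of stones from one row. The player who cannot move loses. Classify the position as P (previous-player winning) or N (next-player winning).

N-position

Write each in binary and XOR column by column:
  101  (5)
  110  (6)
  ---
  011  (3)
The nim-sum is 3 ≠ 0, so this is an N-position: the player to move can win.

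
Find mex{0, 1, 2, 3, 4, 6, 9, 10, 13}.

5

The values 0, 1, 2, 3, 4 are all present; 5 is the first non-negative integer missing from the set.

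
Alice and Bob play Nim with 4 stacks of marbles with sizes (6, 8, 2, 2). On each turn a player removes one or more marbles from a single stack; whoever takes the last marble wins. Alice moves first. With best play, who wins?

Alice wins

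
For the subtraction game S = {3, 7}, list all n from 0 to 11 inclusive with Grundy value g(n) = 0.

Grundy values for subtraction set {3, 7}:
g(0) = mex{} = 0
g(1) = mex{} = 0
g(2) = mex{} = 0
g(3) = mex{0} = 1
g(4) = mex{0} = 1
g(5) = mex{0} = 1
g(6) = mex{1} = 0
g(7) = mex{0,1} = 2
g(8) = mex{0,1} = 2
g(9) = mex{0} = 1
g(10) = mex{1,2} = 0
g(11) = mex{1,2} = 0
The P-positions (g = 0) in 0..11 are 0, 1, 2, 6, 10, 11.

0, 1, 2, 6, 10, 11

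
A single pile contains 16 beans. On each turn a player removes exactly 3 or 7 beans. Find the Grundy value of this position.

0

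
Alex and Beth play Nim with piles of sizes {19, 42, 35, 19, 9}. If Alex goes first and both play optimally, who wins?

Compute the nim-sum pairwise:
19 ⊕ 42 = 57
57 ⊕ 35 = 26
26 ⊕ 19 = 9
9 ⊕ 9 = 0
The nim-sum is 0, so this is a P-position: the player to move is in a losing position under optimal play; Alex is about to move from it and so loses — Beth wins.

Beth wins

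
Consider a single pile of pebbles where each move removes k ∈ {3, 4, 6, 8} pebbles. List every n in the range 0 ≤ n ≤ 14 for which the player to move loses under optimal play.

0, 1, 2, 11, 12, 13

Build the Grundy sequence with g(k) = mex{g(k−s) : s ∈ {3, 4, 6, 8}, s ≤ k}:
g(0) = mex{} = 0
g(1) = mex{} = 0
g(2) = mex{} = 0
g(3) = mex{0} = 1
g(4) = mex{0} = 1
g(5) = mex{0} = 1
g(6) = mex{0,1} = 2
g(7) = mex{0,1} = 2
g(8) = mex{0,1} = 2
g(9) = mex{0,1,2} = 3
g(10) = mex{0,1,2} = 3
g(11) = mex{1,2} = 0
g(12) = mex{1,2,3} = 0
g(13) = mex{1,2,3} = 0
g(14) = mex{0,2,3} = 1
The P-positions (g = 0) in 0..14 are 0, 1, 2, 11, 12, 13.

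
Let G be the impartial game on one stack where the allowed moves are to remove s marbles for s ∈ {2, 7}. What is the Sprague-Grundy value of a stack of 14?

Grundy values for subtraction set {2, 7}:
k:     0  1  2  3  4  5  6  7  8  9 10 11 12 13 14
g(k):  0  0  1  1  0  0  1  1  2  0  0  1  1  0  0
So g(14) = 0.

0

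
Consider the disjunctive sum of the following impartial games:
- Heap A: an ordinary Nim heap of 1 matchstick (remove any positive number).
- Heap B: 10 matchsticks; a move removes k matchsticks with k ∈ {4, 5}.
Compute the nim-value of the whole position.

1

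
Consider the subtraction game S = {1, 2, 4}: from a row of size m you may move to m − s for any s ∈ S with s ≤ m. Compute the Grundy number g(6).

0

Build the Grundy sequence with g(k) = mex{g(k−s) : s ∈ {1, 2, 4}, s ≤ k}:
k:     0  1  2  3  4  5  6
g(k):  0  1  2  0  1  2  0
So g(6) = 0.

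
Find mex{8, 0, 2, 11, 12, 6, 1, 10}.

The values 0, 1, 2 are all present; 3 is the first non-negative integer missing from the set.

3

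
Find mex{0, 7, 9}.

0 is in the set but 1 is not, so the mex is 1.

1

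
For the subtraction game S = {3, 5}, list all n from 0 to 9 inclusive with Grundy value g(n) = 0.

0, 1, 2, 8, 9

Grundy values for subtraction set {3, 5}:
g(0) = mex{} = 0
g(1) = mex{} = 0
g(2) = mex{} = 0
g(3) = mex{0} = 1
g(4) = mex{0} = 1
g(5) = mex{0} = 1
g(6) = mex{0,1} = 2
g(7) = mex{0,1} = 2
g(8) = mex{1} = 0
g(9) = mex{1,2} = 0
The P-positions (g = 0) in 0..9 are 0, 1, 2, 8, 9.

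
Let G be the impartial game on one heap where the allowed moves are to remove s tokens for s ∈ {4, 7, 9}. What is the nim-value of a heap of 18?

1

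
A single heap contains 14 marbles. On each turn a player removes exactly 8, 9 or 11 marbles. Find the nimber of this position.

Compute g(0), g(1), … for moves {8, 9, 11}:
g(0) = mex{} = 0
g(1) = mex{} = 0
g(2) = mex{} = 0
g(3) = mex{} = 0
g(4) = mex{} = 0
g(5) = mex{} = 0
g(6) = mex{} = 0
g(7) = mex{} = 0
g(8) = mex{0} = 1
g(9) = mex{0} = 1
g(10) = mex{0} = 1
g(11) = mex{0} = 1
g(12) = mex{0} = 1
g(13) = mex{0} = 1
g(14) = mex{0} = 1
So g(14) = 1.

1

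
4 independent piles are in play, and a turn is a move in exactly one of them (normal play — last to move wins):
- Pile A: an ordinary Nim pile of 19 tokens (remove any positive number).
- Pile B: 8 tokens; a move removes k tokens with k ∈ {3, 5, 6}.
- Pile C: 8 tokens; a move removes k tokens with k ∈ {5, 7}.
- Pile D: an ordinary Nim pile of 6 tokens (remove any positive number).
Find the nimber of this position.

22

Pile A is a plain Nim pile of size 19, so its Grundy value is 19.
Build the Grundy sequence for pile B with g(k) = mex{g(k−s) : s ∈ {3, 5, 6}, s ≤ k}:
k:     0  1  2  3  4  5  6  7  8
g(k):  0  0  0  1  1  1  2  2  2
So g(8) = 2.
Grundy values for pile C (subtraction set {5, 7}):
k:     0  1  2  3  4  5  6  7  8
g(k):  0  0  0  0  0  1  1  1  1
So g(8) = 1.
Pile D is a plain Nim pile of size 6, so its Grundy value is 6.
The value of a disjunctive sum is the nim-sum of the parts.
Combined value = 19 XOR 2 XOR 1 XOR 6 = 22.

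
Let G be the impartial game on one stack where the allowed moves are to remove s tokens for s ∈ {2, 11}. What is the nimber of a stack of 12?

2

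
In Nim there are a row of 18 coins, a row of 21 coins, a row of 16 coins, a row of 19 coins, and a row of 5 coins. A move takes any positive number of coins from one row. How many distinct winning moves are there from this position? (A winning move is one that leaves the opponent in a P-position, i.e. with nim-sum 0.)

3

In binary:
  10010  (18)
  10101  (21)
  10000  (16)
  10011  (19)
  00101  (5)
  -----
  00001  (1)
The overall nim-sum is X = 1. A row of size p has a winning move iff p XOR X < p (reduce it to p XOR X).
  18: 18 XOR 1 = 19 ≥ 18 — no move.
  21: 21 XOR 1 = 20 < 21 — winning move (to 20).
  16: 16 XOR 1 = 17 ≥ 16 — no move.
  19: 19 XOR 1 = 18 < 19 — winning move (to 18).
  5: 5 XOR 1 = 4 < 5 — winning move (to 4).
That gives 3 winning moves.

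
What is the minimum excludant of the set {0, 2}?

1

0 is in the set but 1 is not, so the mex is 1.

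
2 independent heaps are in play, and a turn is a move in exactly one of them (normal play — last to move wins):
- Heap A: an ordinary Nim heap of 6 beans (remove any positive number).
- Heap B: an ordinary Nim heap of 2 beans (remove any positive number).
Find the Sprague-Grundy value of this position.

Heap A is a plain Nim heap of size 6, so its Grundy value is 6.
Heap B is a plain Nim heap of size 2, so its Grundy value is 2.
By the Sprague-Grundy theorem, the Grundy value of a sum of independent games is the XOR of the component values.
Combined value = 6 XOR 2 = 4.

4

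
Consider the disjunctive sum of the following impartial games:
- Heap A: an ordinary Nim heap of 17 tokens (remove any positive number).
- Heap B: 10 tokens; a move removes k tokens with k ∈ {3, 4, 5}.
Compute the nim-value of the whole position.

17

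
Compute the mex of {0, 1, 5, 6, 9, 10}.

The values 0, 1 are all present; 2 is the first non-negative integer missing from the set.

2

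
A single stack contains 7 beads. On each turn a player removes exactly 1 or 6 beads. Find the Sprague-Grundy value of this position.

0

Compute g(0), g(1), … for moves {1, 6}:
g(0) = mex{} = 0
g(1) = mex{0} = 1
g(2) = mex{1} = 0
g(3) = mex{0} = 1
g(4) = mex{1} = 0
g(5) = mex{0} = 1
g(6) = mex{0,1} = 2
g(7) = mex{1,2} = 0
So g(7) = 0.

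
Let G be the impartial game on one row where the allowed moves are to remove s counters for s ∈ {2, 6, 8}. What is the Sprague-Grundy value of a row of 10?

Grundy values for subtraction set {2, 6, 8}:
g(0) = mex{} = 0
g(1) = mex{} = 0
g(2) = mex{0} = 1
g(3) = mex{0} = 1
g(4) = mex{1} = 0
g(5) = mex{1} = 0
g(6) = mex{0} = 1
g(7) = mex{0} = 1
g(8) = mex{0,1} = 2
g(9) = mex{0,1} = 2
g(10) = mex{0,1,2} = 3
So g(10) = 3.

3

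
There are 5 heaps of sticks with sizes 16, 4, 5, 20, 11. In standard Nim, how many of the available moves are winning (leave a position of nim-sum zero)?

Nim-sum: 16 XOR 4 XOR 5 XOR 20 XOR 11 = 14.
The overall nim-sum is X = 14. A heap of size p has a winning move iff p XOR X < p (reduce it to p XOR X).
  16: 16 XOR 14 = 30 ≥ 16 — no move.
  4: 4 XOR 14 = 10 ≥ 4 — no move.
  5: 5 XOR 14 = 11 ≥ 5 — no move.
  20: 20 XOR 14 = 26 ≥ 20 — no move.
  11: 11 XOR 14 = 5 < 11 — winning move (to 5).
That gives 1 winning move.

1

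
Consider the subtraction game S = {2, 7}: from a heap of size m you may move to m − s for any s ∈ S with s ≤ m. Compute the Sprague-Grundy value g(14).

0

Compute g(0), g(1), … for moves {2, 7}:
k:     0  1  2  3  4  5  6  7  8  9 10 11 12 13 14
g(k):  0  0  1  1  0  0  1  1  2  0  0  1  1  0  0
So g(14) = 0.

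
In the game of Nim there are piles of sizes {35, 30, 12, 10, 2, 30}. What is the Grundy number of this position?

Nim-sum: 35 ^ 30 ^ 12 ^ 10 ^ 2 ^ 30 = 39.

39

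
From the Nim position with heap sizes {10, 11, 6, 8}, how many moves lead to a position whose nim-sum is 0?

3

Compute the nim-sum pairwise:
10 XOR 11 = 1
1 XOR 6 = 7
7 XOR 8 = 15
The overall nim-sum is X = 15. A heap of size p has a winning move iff p XOR X < p (reduce it to p XOR X).
  10: 10 XOR 15 = 5 < 10 — winning move (to 5).
  11: 11 XOR 15 = 4 < 11 — winning move (to 4).
  6: 6 XOR 15 = 9 ≥ 6 — no move.
  8: 8 XOR 15 = 7 < 8 — winning move (to 7).
That gives 3 winning moves.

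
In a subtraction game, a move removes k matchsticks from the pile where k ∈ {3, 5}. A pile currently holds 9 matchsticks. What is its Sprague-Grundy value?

Build the Grundy sequence with g(k) = mex{g(k−s) : s ∈ {3, 5}, s ≤ k}:
k:     0  1  2  3  4  5  6  7  8  9
g(k):  0  0  0  1  1  1  2  2  0  0
So g(9) = 0.

0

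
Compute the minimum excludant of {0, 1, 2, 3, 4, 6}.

The values 0, 1, 2, 3, 4 are all present; 5 is the first non-negative integer missing from the set.

5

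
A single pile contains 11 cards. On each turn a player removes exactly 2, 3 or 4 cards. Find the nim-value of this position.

Grundy values for subtraction set {2, 3, 4}:
k:     0  1  2  3  4  5  6  7  8  9 10 11
g(k):  0  0  1  1  2  2  0  0  1  1  2  2
So g(11) = 2.

2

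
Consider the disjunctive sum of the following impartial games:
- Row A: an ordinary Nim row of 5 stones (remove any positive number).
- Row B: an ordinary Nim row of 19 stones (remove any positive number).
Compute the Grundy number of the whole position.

Row A is a plain Nim row of size 5, so its Grundy value is 5.
Row B is a plain Nim row of size 19, so its Grundy value is 19.
The value of a disjunctive sum is the nim-sum of the parts.
Combined value = 5 XOR 19 = 22.

22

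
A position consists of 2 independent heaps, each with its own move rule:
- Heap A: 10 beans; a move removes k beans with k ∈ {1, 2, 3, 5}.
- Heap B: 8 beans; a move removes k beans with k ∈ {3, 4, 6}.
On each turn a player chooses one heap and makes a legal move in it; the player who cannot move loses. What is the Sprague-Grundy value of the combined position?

Grundy values for heap A (subtraction set {1, 2, 3, 5}):
k:     0  1  2  3  4  5  6  7  8  9 10
g(k):  0  1  2  3  0  1  2  3  0  1  2
So g(10) = 2.
Grundy values for heap B (subtraction set {3, 4, 6}):
k:     0  1  2  3  4  5  6  7  8
g(k):  0  0  0  1  1  1  2  2  2
So g(8) = 2.
The value of a disjunctive sum is the nim-sum of the parts.
Combined value = 2 XOR 2 = 0.

0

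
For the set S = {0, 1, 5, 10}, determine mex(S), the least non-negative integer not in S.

2

The values 0, 1 are all present; 2 is the first non-negative integer missing from the set.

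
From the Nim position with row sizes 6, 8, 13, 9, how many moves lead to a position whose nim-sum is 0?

3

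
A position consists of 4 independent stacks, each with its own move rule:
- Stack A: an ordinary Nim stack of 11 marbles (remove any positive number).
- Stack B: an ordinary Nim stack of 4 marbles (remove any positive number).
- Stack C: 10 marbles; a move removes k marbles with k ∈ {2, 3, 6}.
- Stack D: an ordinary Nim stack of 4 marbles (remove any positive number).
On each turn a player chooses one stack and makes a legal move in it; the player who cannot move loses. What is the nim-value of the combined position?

11

Stack A is a plain Nim stack of size 11, so its Grundy value is 11.
Stack B is a plain Nim stack of size 4, so its Grundy value is 4.
For stack C, compute g(0), g(1), … with moves {2, 3, 6}:
k:     0  1  2  3  4  5  6  7  8  9 10
g(k):  0  0  1  1  2  0  3  1  2  0  0
So g(10) = 0.
Stack D is a plain Nim stack of size 4, so its Grundy value is 4.
By the Sprague-Grundy theorem, the Grundy value of a sum of independent games is the XOR of the component values.
Combined value = 11 XOR 4 XOR 0 XOR 4 = 11.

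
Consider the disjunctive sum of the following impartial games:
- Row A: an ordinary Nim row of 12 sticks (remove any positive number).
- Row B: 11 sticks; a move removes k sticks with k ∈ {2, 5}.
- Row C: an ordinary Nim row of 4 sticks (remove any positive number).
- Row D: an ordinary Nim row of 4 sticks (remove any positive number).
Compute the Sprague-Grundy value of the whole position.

Row A is a plain Nim row of size 12, so its Grundy value is 12.
Grundy values for row B (subtraction set {2, 5}):
k:     0  1  2  3  4  5  6  7  8  9 10 11
g(k):  0  0  1  1  0  2  1  0  0  1  1  0
So g(11) = 0.
Row C is a plain Nim row of size 4, so its Grundy value is 4.
Row D is a plain Nim row of size 4, so its Grundy value is 4.
By the Sprague-Grundy theorem, the Grundy value of a sum of independent games is the XOR of the component values.
Combined value = 12 XOR 0 XOR 4 XOR 4 = 12.

12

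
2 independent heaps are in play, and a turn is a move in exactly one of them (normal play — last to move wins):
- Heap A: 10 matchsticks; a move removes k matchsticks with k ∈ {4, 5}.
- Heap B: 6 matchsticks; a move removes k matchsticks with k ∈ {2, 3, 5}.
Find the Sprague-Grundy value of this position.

3

For heap A, compute g(0), g(1), … with moves {4, 5}:
g(0) = mex{} = 0
g(1) = mex{} = 0
g(2) = mex{} = 0
g(3) = mex{} = 0
g(4) = mex{0} = 1
g(5) = mex{0} = 1
g(6) = mex{0} = 1
g(7) = mex{0} = 1
g(8) = mex{0,1} = 2
g(9) = mex{1} = 0
g(10) = mex{1} = 0
So g(10) = 0.
For heap B, compute g(0), g(1), … with moves {2, 3, 5}:
g(0) = mex{} = 0
g(1) = mex{} = 0
g(2) = mex{0} = 1
g(3) = mex{0} = 1
g(4) = mex{0,1} = 2
g(5) = mex{0,1} = 2
g(6) = mex{0,1,2} = 3
So g(6) = 3.
The value of a disjunctive sum is the nim-sum of the parts.
Combined value = 0 XOR 3 = 3.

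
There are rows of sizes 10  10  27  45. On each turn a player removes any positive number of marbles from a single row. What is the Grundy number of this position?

In binary:
  001010  (10)
  001010  (10)
  011011  (27)
  101101  (45)
  ------
  110110  (54)

54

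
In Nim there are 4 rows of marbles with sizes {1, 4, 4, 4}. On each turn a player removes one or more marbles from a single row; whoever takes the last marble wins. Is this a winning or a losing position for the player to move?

Winning position

In binary:
  001  (1)
  100  (4)
  100  (4)
  100  (4)
  ---
  101  (5)
The nim-sum is 5 ≠ 0, so this is an N-position: the player to move can win.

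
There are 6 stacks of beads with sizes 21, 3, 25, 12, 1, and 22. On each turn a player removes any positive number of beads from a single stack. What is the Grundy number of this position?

20

Compute the nim-sum pairwise:
21 ^ 3 = 22
22 ^ 25 = 15
15 ^ 12 = 3
3 ^ 1 = 2
2 ^ 22 = 20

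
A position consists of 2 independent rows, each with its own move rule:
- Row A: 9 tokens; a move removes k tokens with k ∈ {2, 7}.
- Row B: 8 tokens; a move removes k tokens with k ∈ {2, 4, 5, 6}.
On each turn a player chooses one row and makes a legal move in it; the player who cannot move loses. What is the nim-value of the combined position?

0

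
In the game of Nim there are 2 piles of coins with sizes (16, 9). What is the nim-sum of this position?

25

In binary:
  10000  (16)
  01001  (9)
  -----
  11001  (25)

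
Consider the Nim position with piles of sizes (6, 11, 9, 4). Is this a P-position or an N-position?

P-position

Compute the nim-sum pairwise:
6 ^ 11 = 13
13 ^ 9 = 4
4 ^ 4 = 0
The nim-sum is 0, so this is a P-position: the player to move is in a losing position under optimal play.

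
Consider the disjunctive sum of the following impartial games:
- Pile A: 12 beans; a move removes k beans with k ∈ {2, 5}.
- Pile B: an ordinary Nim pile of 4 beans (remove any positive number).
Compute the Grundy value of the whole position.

Build the Grundy sequence for pile A with g(k) = mex{g(k−s) : s ∈ {2, 5}, s ≤ k}:
g(0) = mex{} = 0
g(1) = mex{} = 0
g(2) = mex{0} = 1
g(3) = mex{0} = 1
g(4) = mex{1} = 0
g(5) = mex{0,1} = 2
g(6) = mex{0} = 1
g(7) = mex{1,2} = 0
g(8) = mex{1} = 0
g(9) = mex{0} = 1
g(10) = mex{0,2} = 1
g(11) = mex{1} = 0
g(12) = mex{0,1} = 2
So g(12) = 2.
Pile B is a plain Nim pile of size 4, so its Grundy value is 4.
By the Sprague-Grundy theorem, the Grundy value of a sum of independent games is the XOR of the component values.
Combined value = 2 XOR 4 = 6.

6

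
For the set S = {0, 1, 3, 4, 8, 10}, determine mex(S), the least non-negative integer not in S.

The values 0, 1 are all present; 2 is the first non-negative integer missing from the set.

2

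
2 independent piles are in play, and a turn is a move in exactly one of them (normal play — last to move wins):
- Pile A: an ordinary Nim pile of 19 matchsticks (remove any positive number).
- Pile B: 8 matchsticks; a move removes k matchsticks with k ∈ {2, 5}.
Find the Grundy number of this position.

Pile A is a plain Nim pile of size 19, so its Grundy value is 19.
For pile B, compute g(0), g(1), … with moves {2, 5}:
k:     0  1  2  3  4  5  6  7  8
g(k):  0  0  1  1  0  2  1  0  0
So g(8) = 0.
By the Sprague-Grundy theorem, the Grundy value of a sum of independent games is the XOR of the component values.
Combined value = 19 XOR 0 = 19.

19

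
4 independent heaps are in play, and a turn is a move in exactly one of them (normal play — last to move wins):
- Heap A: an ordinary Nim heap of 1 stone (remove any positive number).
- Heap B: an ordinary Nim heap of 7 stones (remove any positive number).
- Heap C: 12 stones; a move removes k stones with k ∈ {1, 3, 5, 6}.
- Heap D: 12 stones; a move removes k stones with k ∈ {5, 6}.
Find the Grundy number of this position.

7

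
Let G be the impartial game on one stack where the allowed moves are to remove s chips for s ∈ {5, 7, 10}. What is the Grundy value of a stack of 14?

2

Grundy values for subtraction set {5, 7, 10}:
k:     0  1  2  3  4  5  6  7  8  9 10 11 12 13 14
g(k):  0  0  0  0  0  1  1  1  1  1  2  2  2  2  2
So g(14) = 2.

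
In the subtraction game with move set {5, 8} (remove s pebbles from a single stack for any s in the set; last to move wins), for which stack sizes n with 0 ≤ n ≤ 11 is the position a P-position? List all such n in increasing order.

0, 1, 2, 3, 4

Compute g(0), g(1), … for moves {5, 8}:
g(0) = mex{} = 0
g(1) = mex{} = 0
g(2) = mex{} = 0
g(3) = mex{} = 0
g(4) = mex{} = 0
g(5) = mex{0} = 1
g(6) = mex{0} = 1
g(7) = mex{0} = 1
g(8) = mex{0} = 1
g(9) = mex{0} = 1
g(10) = mex{0,1} = 2
g(11) = mex{0,1} = 2
The P-positions (g = 0) in 0..11 are 0, 1, 2, 3, 4.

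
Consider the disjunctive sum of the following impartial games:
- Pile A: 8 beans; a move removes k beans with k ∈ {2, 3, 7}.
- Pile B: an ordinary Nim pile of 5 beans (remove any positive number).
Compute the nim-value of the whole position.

4

Grundy values for pile A (subtraction set {2, 3, 7}):
g(0) = mex{} = 0
g(1) = mex{} = 0
g(2) = mex{0} = 1
g(3) = mex{0} = 1
g(4) = mex{0,1} = 2
g(5) = mex{1} = 0
g(6) = mex{1,2} = 0
g(7) = mex{0,2} = 1
g(8) = mex{0} = 1
So g(8) = 1.
Pile B is a plain Nim pile of size 5, so its Grundy value is 5.
The value of a disjunctive sum is the nim-sum of the parts.
Combined value = 1 XOR 5 = 4.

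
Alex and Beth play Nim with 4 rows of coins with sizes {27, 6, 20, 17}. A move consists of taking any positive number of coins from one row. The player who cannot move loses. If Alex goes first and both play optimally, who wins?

Alex wins

Compute the nim-sum pairwise:
27 XOR 6 = 29
29 XOR 20 = 9
9 XOR 17 = 24
The nim-sum is 24 ≠ 0, so this is an N-position: the player to move can win; Alex has a winning move.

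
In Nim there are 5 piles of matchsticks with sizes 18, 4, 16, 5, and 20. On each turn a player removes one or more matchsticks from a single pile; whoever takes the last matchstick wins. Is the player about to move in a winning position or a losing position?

Write each in binary and XOR column by column:
  10010  (18)
  00100  (4)
  10000  (16)
  00101  (5)
  10100  (20)
  -----
  10111  (23)
The nim-sum is 23 ≠ 0, so this is an N-position: the player to move can win.

Winning position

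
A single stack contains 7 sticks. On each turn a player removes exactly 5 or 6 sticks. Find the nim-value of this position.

1

Grundy values for subtraction set {5, 6}:
g(0) = mex{} = 0
g(1) = mex{} = 0
g(2) = mex{} = 0
g(3) = mex{} = 0
g(4) = mex{} = 0
g(5) = mex{0} = 1
g(6) = mex{0} = 1
g(7) = mex{0} = 1
So g(7) = 1.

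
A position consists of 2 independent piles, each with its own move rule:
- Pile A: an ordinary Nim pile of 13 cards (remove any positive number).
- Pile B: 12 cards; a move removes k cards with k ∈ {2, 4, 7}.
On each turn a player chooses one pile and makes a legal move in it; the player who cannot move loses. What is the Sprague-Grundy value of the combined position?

13

Pile A is a plain Nim pile of size 13, so its Grundy value is 13.
Grundy values for pile B (subtraction set {2, 4, 7}):
k:     0  1  2  3  4  5  6  7  8  9 10 11 12
g(k):  0  0  1  1  2  2  0  3  1  0  2  1  0
So g(12) = 0.
The value of a disjunctive sum is the nim-sum of the parts.
Combined value = 13 XOR 0 = 13.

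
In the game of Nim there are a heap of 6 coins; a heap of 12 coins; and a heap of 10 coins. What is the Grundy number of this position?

0

Write each in binary and XOR column by column:
  0110  (6)
  1100  (12)
  1010  (10)
  ----
  0000  (0)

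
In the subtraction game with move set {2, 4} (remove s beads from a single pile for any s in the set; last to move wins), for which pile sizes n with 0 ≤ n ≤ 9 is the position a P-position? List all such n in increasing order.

0, 1, 6, 7

Grundy values for subtraction set {2, 4}:
k:     0  1  2  3  4  5  6  7  8  9
g(k):  0  0  1  1  2  2  0  0  1  1
The P-positions (g = 0) in 0..9 are 0, 1, 6, 7.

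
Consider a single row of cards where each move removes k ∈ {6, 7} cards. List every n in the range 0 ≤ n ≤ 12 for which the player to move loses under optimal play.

Compute g(0), g(1), … for moves {6, 7}:
k:     0  1  2  3  4  5  6  7  8  9 10 11 12
g(k):  0  0  0  0  0  0  1  1  1  1  1  1  2
The P-positions (g = 0) in 0..12 are 0, 1, 2, 3, 4, 5.

0, 1, 2, 3, 4, 5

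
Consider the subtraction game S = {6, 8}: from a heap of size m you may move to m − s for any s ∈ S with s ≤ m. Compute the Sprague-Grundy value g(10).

1

Build the Grundy sequence with g(k) = mex{g(k−s) : s ∈ {6, 8}, s ≤ k}:
k:     0  1  2  3  4  5  6  7  8  9 10
g(k):  0  0  0  0  0  0  1  1  1  1  1
So g(10) = 1.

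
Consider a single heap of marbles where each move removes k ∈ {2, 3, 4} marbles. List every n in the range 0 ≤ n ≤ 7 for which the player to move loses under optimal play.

0, 1, 6, 7

Compute g(0), g(1), … for moves {2, 3, 4}:
g(0) = mex{} = 0
g(1) = mex{} = 0
g(2) = mex{0} = 1
g(3) = mex{0} = 1
g(4) = mex{0,1} = 2
g(5) = mex{0,1} = 2
g(6) = mex{1,2} = 0
g(7) = mex{1,2} = 0
The P-positions (g = 0) in 0..7 are 0, 1, 6, 7.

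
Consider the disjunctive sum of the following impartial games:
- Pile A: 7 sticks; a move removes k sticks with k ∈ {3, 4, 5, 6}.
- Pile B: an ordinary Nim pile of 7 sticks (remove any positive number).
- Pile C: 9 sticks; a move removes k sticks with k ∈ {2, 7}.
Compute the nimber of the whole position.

Grundy values for pile A (subtraction set {3, 4, 5, 6}):
k:     0  1  2  3  4  5  6  7
g(k):  0  0  0  1  1  1  2  2
So g(7) = 2.
Pile B is a plain Nim pile of size 7, so its Grundy value is 7.
Build the Grundy sequence for pile C with g(k) = mex{g(k−s) : s ∈ {2, 7}, s ≤ k}:
k:     0  1  2  3  4  5  6  7  8  9
g(k):  0  0  1  1  0  0  1  1  2  0
So g(9) = 0.
The value of a disjunctive sum is the nim-sum of the parts.
Combined value = 2 XOR 7 XOR 0 = 5.

5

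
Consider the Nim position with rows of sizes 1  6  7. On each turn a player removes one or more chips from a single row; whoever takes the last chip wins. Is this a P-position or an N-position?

P-position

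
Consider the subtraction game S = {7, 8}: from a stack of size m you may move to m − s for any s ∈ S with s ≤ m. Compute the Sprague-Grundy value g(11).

1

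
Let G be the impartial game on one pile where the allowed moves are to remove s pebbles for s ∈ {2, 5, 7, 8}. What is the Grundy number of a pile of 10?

Grundy values for subtraction set {2, 5, 7, 8}:
g(0) = mex{} = 0
g(1) = mex{} = 0
g(2) = mex{0} = 1
g(3) = mex{0} = 1
g(4) = mex{1} = 0
g(5) = mex{0,1} = 2
g(6) = mex{0} = 1
g(7) = mex{0,1,2} = 3
g(8) = mex{0,1} = 2
g(9) = mex{0,1,3} = 2
g(10) = mex{1,2} = 0
So g(10) = 0.

0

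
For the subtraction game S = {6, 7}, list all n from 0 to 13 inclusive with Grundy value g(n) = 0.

0, 1, 2, 3, 4, 5, 13

Grundy values for subtraction set {6, 7}:
k:     0  1  2  3  4  5  6  7  8  9 10 11 12 13
g(k):  0  0  0  0  0  0  1  1  1  1  1  1  2  0
The P-positions (g = 0) in 0..13 are 0, 1, 2, 3, 4, 5, 13.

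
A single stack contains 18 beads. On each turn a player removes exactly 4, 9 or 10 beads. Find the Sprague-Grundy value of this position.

1

Compute g(0), g(1), … for moves {4, 9, 10}:
k:     0  1  2  3  4  5  6  7  8  9 10 11 12 13 14 15 16 17 18
g(k):  0  0  0  0  1  1  1  1  0  2  2  2  1  3  0  0  0  2  1
So g(18) = 1.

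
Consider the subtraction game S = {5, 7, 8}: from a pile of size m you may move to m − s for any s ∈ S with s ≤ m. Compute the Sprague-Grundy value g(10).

2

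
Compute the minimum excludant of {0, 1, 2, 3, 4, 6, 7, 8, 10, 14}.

The values 0, 1, 2, 3, 4 are all present; 5 is the first non-negative integer missing from the set.

5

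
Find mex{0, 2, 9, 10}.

1

0 is in the set but 1 is not, so the mex is 1.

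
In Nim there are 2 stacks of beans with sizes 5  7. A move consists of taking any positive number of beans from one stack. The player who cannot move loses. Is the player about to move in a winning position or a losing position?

Winning position

In binary:
  101  (5)
  111  (7)
  ---
  010  (2)
The nim-sum is 2 ≠ 0, so this is an N-position: the player to move can win.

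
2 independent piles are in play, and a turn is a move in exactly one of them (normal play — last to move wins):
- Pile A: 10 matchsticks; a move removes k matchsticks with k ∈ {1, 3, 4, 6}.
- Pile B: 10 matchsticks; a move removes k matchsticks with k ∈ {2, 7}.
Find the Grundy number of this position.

1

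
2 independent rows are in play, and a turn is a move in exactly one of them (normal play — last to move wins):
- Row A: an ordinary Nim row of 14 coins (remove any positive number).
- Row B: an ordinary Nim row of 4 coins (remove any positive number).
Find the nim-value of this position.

Row A is a plain Nim row of size 14, so its Grundy value is 14.
Row B is a plain Nim row of size 4, so its Grundy value is 4.
The value of a disjunctive sum is the nim-sum of the parts.
Combined value = 14 ⊕ 4 = 10.

10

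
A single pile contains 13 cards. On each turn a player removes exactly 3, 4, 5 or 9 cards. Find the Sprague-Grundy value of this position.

Grundy values for subtraction set {3, 4, 5, 9}:
g(0) = mex{} = 0
g(1) = mex{} = 0
g(2) = mex{} = 0
g(3) = mex{0} = 1
g(4) = mex{0} = 1
g(5) = mex{0} = 1
g(6) = mex{0,1} = 2
g(7) = mex{0,1} = 2
g(8) = mex{1} = 0
g(9) = mex{0,1,2} = 3
g(10) = mex{0,1,2} = 3
g(11) = mex{0,2} = 1
g(12) = mex{0,1,2,3} = 4
g(13) = mex{0,1,3} = 2
So g(13) = 2.

2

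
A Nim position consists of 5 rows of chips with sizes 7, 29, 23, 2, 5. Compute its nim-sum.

10

Nim-sum: 7 XOR 29 XOR 23 XOR 2 XOR 5 = 10.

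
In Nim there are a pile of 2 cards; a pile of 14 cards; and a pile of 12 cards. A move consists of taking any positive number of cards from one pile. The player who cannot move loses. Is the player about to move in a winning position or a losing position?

Losing position

Bitwise XOR of the heap sizes:
  0010  (2)
  1110  (14)
  1100  (12)
  ----
  0000  (0)
The nim-sum is 0, so this is a P-position: the player to move is in a losing position under optimal play.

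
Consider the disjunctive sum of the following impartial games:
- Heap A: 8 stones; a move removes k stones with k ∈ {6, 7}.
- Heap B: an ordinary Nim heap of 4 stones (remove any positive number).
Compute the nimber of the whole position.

5

Build the Grundy sequence for heap A with g(k) = mex{g(k−s) : s ∈ {6, 7}, s ≤ k}:
k:     0  1  2  3  4  5  6  7  8
g(k):  0  0  0  0  0  0  1  1  1
So g(8) = 1.
Heap B is a plain Nim heap of size 4, so its Grundy value is 4.
The value of a disjunctive sum is the nim-sum of the parts.
Combined value = 1 XOR 4 = 5.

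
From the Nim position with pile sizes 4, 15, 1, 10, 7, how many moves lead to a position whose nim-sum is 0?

3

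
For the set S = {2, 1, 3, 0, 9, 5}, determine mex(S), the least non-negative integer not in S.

4

The values 0, 1, 2, 3 are all present; 4 is the first non-negative integer missing from the set.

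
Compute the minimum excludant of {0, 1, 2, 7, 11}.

3

The values 0, 1, 2 are all present; 3 is the first non-negative integer missing from the set.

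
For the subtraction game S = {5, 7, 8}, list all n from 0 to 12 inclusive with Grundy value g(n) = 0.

Grundy values for subtraction set {5, 7, 8}:
k:     0  1  2  3  4  5  6  7  8  9 10 11 12
g(k):  0  0  0  0  0  1  1  1  1  1  2  2  2
The P-positions (g = 0) in 0..12 are 0, 1, 2, 3, 4.

0, 1, 2, 3, 4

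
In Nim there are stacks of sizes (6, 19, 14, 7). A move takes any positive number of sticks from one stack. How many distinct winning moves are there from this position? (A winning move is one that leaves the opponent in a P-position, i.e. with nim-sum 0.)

1

Compute the nim-sum pairwise:
6 XOR 19 = 21
21 XOR 14 = 27
27 XOR 7 = 28
The overall nim-sum is X = 28. A stack of size p has a winning move iff p XOR X < p (reduce it to p XOR X).
  6: 6 XOR 28 = 26 ≥ 6 — no move.
  19: 19 XOR 28 = 15 < 19 — winning move (to 15).
  14: 14 XOR 28 = 18 ≥ 14 — no move.
  7: 7 XOR 28 = 27 ≥ 7 — no move.
That gives 1 winning move.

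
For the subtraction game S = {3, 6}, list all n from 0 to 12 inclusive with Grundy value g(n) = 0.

0, 1, 2, 9, 10, 11

Build the Grundy sequence with g(k) = mex{g(k−s) : s ∈ {3, 6}, s ≤ k}:
g(0) = mex{} = 0
g(1) = mex{} = 0
g(2) = mex{} = 0
g(3) = mex{0} = 1
g(4) = mex{0} = 1
g(5) = mex{0} = 1
g(6) = mex{0,1} = 2
g(7) = mex{0,1} = 2
g(8) = mex{0,1} = 2
g(9) = mex{1,2} = 0
g(10) = mex{1,2} = 0
g(11) = mex{1,2} = 0
g(12) = mex{0,2} = 1
The P-positions (g = 0) in 0..12 are 0, 1, 2, 9, 10, 11.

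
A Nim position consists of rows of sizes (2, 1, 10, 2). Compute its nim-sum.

In binary:
  0010  (2)
  0001  (1)
  1010  (10)
  0010  (2)
  ----
  1011  (11)

11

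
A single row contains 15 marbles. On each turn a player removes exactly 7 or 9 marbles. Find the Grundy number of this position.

2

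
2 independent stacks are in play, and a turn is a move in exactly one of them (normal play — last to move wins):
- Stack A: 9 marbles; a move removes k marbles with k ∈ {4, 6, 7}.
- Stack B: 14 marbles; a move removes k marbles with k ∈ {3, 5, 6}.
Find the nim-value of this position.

Build the Grundy sequence for stack A with g(k) = mex{g(k−s) : s ∈ {4, 6, 7}, s ≤ k}:
k:     0  1  2  3  4  5  6  7  8  9
g(k):  0  0  0  0  1  1  1  1  2  2
So g(9) = 2.
Grundy values for stack B (subtraction set {3, 5, 6}):
k:     0  1  2  3  4  5  6  7  8  9 10 11 12 13 14
g(k):  0  0  0  1  1  1  2  2  2  0  0  0  1  1  1
So g(14) = 1.
By the Sprague-Grundy theorem, the Grundy value of a sum of independent games is the XOR of the component values.
Combined value = 2 ⊕ 1 = 3.

3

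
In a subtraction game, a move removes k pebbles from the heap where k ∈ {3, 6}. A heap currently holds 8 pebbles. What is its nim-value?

Grundy values for subtraction set {3, 6}:
g(0) = mex{} = 0
g(1) = mex{} = 0
g(2) = mex{} = 0
g(3) = mex{0} = 1
g(4) = mex{0} = 1
g(5) = mex{0} = 1
g(6) = mex{0,1} = 2
g(7) = mex{0,1} = 2
g(8) = mex{0,1} = 2
So g(8) = 2.

2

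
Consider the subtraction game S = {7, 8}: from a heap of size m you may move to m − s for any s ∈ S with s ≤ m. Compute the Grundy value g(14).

Grundy values for subtraction set {7, 8}:
k:     0  1  2  3  4  5  6  7  8  9 10 11 12 13 14
g(k):  0  0  0  0  0  0  0  1  1  1  1  1  1  1  2
So g(14) = 2.

2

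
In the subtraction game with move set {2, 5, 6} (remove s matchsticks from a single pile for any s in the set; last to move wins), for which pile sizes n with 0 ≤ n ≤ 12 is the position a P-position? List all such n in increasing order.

Compute g(0), g(1), … for moves {2, 5, 6}:
k:     0  1  2  3  4  5  6  7  8  9 10 11 12
g(k):  0  0  1  1  0  2  1  3  0  2  1  0  0
The P-positions (g = 0) in 0..12 are 0, 1, 4, 8, 11, 12.

0, 1, 4, 8, 11, 12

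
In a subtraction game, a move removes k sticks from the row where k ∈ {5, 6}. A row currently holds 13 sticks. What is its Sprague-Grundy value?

Compute g(0), g(1), … for moves {5, 6}:
g(0) = mex{} = 0
g(1) = mex{} = 0
g(2) = mex{} = 0
g(3) = mex{} = 0
g(4) = mex{} = 0
g(5) = mex{0} = 1
g(6) = mex{0} = 1
g(7) = mex{0} = 1
g(8) = mex{0} = 1
g(9) = mex{0} = 1
g(10) = mex{0,1} = 2
g(11) = mex{1} = 0
g(12) = mex{1} = 0
g(13) = mex{1} = 0
So g(13) = 0.

0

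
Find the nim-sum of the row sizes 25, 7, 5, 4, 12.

Nim-sum: 25 ⊕ 7 ⊕ 5 ⊕ 4 ⊕ 12 = 19.

19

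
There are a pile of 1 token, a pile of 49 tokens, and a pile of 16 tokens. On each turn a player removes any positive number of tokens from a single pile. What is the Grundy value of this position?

32

Nim-sum: 1 ^ 49 ^ 16 = 32.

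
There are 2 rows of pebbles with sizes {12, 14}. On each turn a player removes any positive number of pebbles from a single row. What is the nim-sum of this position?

Compute the nim-sum pairwise:
12 ^ 14 = 2

2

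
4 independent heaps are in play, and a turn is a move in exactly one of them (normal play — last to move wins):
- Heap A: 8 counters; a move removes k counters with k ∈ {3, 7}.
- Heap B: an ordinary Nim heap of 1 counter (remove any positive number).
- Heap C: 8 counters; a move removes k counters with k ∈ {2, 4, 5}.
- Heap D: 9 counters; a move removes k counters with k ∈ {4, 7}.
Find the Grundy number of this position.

1

Build the Grundy sequence for heap A with g(k) = mex{g(k−s) : s ∈ {3, 7}, s ≤ k}:
g(0) = mex{} = 0
g(1) = mex{} = 0
g(2) = mex{} = 0
g(3) = mex{0} = 1
g(4) = mex{0} = 1
g(5) = mex{0} = 1
g(6) = mex{1} = 0
g(7) = mex{0,1} = 2
g(8) = mex{0,1} = 2
So g(8) = 2.
Heap B is a plain Nim heap of size 1, so its Grundy value is 1.
Grundy values for heap C (subtraction set {2, 4, 5}):
k:     0  1  2  3  4  5  6  7  8
g(k):  0  0  1  1  2  2  3  0  0
So g(8) = 0.
Build the Grundy sequence for heap D with g(k) = mex{g(k−s) : s ∈ {4, 7}, s ≤ k}:
k:     0  1  2  3  4  5  6  7  8  9
g(k):  0  0  0  0  1  1  1  1  2  2
So g(9) = 2.
By the Sprague-Grundy theorem, the Grundy value of a sum of independent games is the XOR of the component values.
Combined value = 2 ⊕ 1 ⊕ 0 ⊕ 2 = 1.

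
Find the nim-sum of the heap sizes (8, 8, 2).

In binary:
  1000  (8)
  1000  (8)
  0010  (2)
  ----
  0010  (2)

2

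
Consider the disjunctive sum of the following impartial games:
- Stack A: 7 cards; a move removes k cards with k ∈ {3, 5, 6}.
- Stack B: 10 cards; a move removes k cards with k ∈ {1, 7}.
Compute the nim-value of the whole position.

2

Grundy values for stack A (subtraction set {3, 5, 6}):
k:     0  1  2  3  4  5  6  7
g(k):  0  0  0  1  1  1  2  2
So g(7) = 2.
Grundy values for stack B (subtraction set {1, 7}):
k:     0  1  2  3  4  5  6  7  8  9 10
g(k):  0  1  0  1  0  1  0  1  0  1  0
So g(10) = 0.
By the Sprague-Grundy theorem, the Grundy value of a sum of independent games is the XOR of the component values.
Combined value = 2 ⊕ 0 = 2.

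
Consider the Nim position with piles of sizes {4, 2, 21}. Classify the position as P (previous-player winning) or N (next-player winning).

N-position

Nim-sum: 4 ⊕ 2 ⊕ 21 = 19.
The nim-sum is 19 ≠ 0, so this is an N-position: the player to move can win.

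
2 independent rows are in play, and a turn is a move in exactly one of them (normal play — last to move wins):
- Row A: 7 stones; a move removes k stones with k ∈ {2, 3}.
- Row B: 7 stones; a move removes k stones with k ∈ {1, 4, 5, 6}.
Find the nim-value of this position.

2

Grundy values for row A (subtraction set {2, 3}):
g(0) = mex{} = 0
g(1) = mex{} = 0
g(2) = mex{0} = 1
g(3) = mex{0} = 1
g(4) = mex{0,1} = 2
g(5) = mex{1} = 0
g(6) = mex{1,2} = 0
g(7) = mex{0,2} = 1
So g(7) = 1.
Build the Grundy sequence for row B with g(k) = mex{g(k−s) : s ∈ {1, 4, 5, 6}, s ≤ k}:
g(0) = mex{} = 0
g(1) = mex{0} = 1
g(2) = mex{1} = 0
g(3) = mex{0} = 1
g(4) = mex{0,1} = 2
g(5) = mex{0,1,2} = 3
g(6) = mex{0,1,3} = 2
g(7) = mex{0,1,2} = 3
So g(7) = 3.
The value of a disjunctive sum is the nim-sum of the parts.
Combined value = 1 ⊕ 3 = 2.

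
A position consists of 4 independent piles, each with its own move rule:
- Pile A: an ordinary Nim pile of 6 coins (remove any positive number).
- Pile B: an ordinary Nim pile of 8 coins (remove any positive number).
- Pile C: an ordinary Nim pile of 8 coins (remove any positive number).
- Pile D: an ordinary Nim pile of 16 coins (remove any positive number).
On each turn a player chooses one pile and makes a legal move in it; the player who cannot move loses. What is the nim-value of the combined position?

22

Pile A is a plain Nim pile of size 6, so its Grundy value is 6.
Pile B is a plain Nim pile of size 8, so its Grundy value is 8.
Pile C is a plain Nim pile of size 8, so its Grundy value is 8.
Pile D is a plain Nim pile of size 16, so its Grundy value is 16.
The value of a disjunctive sum is the nim-sum of the parts.
Combined value = 6 ⊕ 8 ⊕ 8 ⊕ 16 = 22.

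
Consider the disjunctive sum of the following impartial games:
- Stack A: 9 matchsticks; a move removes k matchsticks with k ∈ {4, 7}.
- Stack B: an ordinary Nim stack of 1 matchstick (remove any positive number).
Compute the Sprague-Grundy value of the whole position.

3

Build the Grundy sequence for stack A with g(k) = mex{g(k−s) : s ∈ {4, 7}, s ≤ k}:
k:     0  1  2  3  4  5  6  7  8  9
g(k):  0  0  0  0  1  1  1  1  2  2
So g(9) = 2.
Stack B is a plain Nim stack of size 1, so its Grundy value is 1.
By the Sprague-Grundy theorem, the Grundy value of a sum of independent games is the XOR of the component values.
Combined value = 2 XOR 1 = 3.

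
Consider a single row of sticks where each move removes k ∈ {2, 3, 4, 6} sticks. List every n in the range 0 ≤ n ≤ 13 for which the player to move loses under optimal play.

0, 1, 8, 9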